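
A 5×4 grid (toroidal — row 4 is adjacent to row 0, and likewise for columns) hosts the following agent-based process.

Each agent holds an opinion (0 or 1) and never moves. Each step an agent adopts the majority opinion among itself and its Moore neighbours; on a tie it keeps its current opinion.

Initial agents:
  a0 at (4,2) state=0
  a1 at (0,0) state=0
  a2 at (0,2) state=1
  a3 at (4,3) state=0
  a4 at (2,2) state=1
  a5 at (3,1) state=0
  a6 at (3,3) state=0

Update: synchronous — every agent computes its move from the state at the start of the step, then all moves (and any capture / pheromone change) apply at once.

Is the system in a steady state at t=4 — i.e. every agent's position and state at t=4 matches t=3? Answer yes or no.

yes

t=1: a0@(4,2):0 a1@(0,0):0 a2@(0,2):0 a3@(4,3):0 a4@(2,2):0 a5@(3,1):0 a6@(3,3):0
t=2: (unchanged — steady state)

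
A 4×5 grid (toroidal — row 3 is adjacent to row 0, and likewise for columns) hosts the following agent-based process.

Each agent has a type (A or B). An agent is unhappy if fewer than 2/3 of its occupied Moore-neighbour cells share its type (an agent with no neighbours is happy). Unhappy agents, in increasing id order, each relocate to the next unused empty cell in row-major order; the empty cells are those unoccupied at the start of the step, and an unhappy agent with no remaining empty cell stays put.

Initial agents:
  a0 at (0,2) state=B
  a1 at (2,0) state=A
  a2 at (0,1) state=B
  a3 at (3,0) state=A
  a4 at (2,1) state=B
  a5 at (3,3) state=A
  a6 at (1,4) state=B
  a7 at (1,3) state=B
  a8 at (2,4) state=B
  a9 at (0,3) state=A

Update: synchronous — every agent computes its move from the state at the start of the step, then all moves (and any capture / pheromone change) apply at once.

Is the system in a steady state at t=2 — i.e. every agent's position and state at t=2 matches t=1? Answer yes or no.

t=1: a0@(0,0):B a1@(0,4):A a2@(1,0):B a3@(1,1):A a4@(1,2):B a5@(2,2):A a6@(2,3):B a7@(1,3):B a8@(3,1):B a9@(3,2):A
t=2: a0@(0,1):B a1@(0,2):A a2@(0,3):B a3@(1,4):A a4@(2,0):B a5@(2,1):A a6@(2,4):B a7@(3,0):B a8@(3,3):B a9@(3,4):A

no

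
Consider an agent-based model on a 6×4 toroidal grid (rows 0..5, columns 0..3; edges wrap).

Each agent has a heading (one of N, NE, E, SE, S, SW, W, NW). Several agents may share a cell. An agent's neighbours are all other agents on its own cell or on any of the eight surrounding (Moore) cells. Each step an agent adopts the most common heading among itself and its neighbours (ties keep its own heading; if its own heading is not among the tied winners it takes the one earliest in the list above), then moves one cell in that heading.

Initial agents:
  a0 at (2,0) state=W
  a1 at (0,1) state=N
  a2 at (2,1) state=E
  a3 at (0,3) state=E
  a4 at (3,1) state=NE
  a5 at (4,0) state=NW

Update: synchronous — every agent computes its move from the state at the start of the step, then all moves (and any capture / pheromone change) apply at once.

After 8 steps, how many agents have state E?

6

t=1: a0@(2,3):W a1@(5,1):N a2@(2,2):E a3@(0,0):E a4@(2,2):NE a5@(3,3):NW
t=2: a0@(2,2):W a1@(4,1):N a2@(2,3):E a3@(0,1):E a4@(1,3):NE a5@(2,2):NW
t=3: a0@(2,1):W a1@(3,1):N a2@(2,0):E a3@(0,2):E a4@(0,0):NE a5@(1,1):NW
t=4: a0@(2,0):W a1@(2,1):N a2@(2,1):E a3@(0,3):E a4@(5,1):NE a5@(1,2):E
t=5: a0@(2,3):W a1@(2,2):E a2@(2,2):E a3@(0,0):E a4@(4,2):NE a5@(1,3):E
t=6: a0@(2,0):E a1@(2,3):E a2@(2,3):E a3@(0,1):E a4@(3,3):NE a5@(1,0):E
t=7: a0@(2,1):E a1@(2,0):E a2@(2,0):E a3@(0,2):E a4@(3,0):E a5@(1,1):E
t=8: a0@(2,2):E a1@(2,1):E a2@(2,1):E a3@(0,3):E a4@(3,1):E a5@(1,2):E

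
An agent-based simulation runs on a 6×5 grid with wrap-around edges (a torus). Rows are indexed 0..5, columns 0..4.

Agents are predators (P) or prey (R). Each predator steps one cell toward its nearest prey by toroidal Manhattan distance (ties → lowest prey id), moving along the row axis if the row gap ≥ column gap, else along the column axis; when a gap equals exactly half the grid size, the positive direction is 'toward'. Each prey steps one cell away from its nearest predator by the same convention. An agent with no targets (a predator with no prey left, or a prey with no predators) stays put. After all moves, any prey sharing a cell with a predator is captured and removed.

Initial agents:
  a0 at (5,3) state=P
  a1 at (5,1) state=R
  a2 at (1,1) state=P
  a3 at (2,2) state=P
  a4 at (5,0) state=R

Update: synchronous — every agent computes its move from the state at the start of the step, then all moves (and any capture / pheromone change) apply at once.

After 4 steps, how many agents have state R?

1

t=1: a0@(5,2):P a1@(5,0):R a2@(0,1):P a3@(3,2):P a4@(5,1):R
t=2: a0@(5,1):P a1@(5,4):R a2@(5,1):P a3@(4,2):P a4@(5,0):R
t=3: a0@(5,0):P a1@(5,3):R a2@(5,0):P a3@(4,3):P a4@(5,4):R
t=4: a0@(5,4):P a1@(0,3):R a2@(5,4):P a3@(5,3):P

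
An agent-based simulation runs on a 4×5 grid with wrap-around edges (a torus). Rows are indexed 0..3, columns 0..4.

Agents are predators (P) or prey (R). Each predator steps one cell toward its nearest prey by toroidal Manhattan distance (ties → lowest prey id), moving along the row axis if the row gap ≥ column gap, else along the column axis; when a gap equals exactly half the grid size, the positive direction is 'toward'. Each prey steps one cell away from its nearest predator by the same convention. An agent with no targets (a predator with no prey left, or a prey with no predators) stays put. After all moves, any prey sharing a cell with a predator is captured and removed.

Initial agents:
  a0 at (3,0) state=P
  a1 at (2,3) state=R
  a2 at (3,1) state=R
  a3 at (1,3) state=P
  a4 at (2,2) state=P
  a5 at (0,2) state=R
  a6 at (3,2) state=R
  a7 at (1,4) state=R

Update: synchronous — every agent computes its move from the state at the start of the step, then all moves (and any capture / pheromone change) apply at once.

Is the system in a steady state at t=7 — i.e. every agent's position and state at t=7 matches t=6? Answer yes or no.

no

t=1: a0@(3,1):P a1@(3,3):R a2@(3,2):R a3@(2,3):P a4@(2,3):P a5@(3,2):R a6@(0,2):R a7@(1,0):R
t=2: a0@(3,2):P a1@(0,3):R a3@(3,3):P a4@(3,3):P a6@(1,2):R a7@(0,0):R
t=3: a0@(0,2):P a1@(1,3):R a3@(0,3):P a4@(0,3):P a7@(0,4):R
t=4: a0@(1,2):P a1@(2,3):R a3@(1,3):P a4@(1,3):P a7@(0,0):R
t=5: a0@(2,2):P a1@(3,3):R a3@(2,3):P a4@(2,3):P a7@(0,4):R
t=6: a0@(3,2):P a1@(0,3):R a3@(3,3):P a4@(3,3):P a7@(3,4):R
t=7: a0@(0,2):P a1@(1,3):R a3@(0,3):P a4@(0,3):P a7@(3,0):R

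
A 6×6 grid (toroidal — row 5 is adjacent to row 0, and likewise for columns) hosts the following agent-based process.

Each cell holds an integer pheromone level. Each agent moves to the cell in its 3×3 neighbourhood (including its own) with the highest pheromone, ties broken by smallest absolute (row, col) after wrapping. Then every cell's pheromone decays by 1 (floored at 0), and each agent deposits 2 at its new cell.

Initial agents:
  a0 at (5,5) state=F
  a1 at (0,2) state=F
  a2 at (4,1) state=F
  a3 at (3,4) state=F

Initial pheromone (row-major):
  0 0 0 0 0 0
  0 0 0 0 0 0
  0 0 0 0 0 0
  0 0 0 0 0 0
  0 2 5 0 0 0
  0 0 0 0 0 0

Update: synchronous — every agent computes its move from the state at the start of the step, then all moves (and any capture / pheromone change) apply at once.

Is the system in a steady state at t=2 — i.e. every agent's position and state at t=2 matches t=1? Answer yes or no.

t=1: a0@(0,0) a1@(0,1) a2@(4,2) a3@(2,3) | pheromone: 2 2 0 0 0 0 / 0 0 0 0 0 0 / 0 0 0 2 0 0 / 0 0 0 0 0 0 / 0 1 6 0 0 0 / 0 0 0 0 0 0
t=2: a0@(0,0) a1@(0,0) a2@(4,2) a3@(2,3) | pheromone: 5 1 0 0 0 0 / 0 0 0 0 0 0 / 0 0 0 3 0 0 / 0 0 0 0 0 0 / 0 0 7 0 0 0 / 0 0 0 0 0 0

no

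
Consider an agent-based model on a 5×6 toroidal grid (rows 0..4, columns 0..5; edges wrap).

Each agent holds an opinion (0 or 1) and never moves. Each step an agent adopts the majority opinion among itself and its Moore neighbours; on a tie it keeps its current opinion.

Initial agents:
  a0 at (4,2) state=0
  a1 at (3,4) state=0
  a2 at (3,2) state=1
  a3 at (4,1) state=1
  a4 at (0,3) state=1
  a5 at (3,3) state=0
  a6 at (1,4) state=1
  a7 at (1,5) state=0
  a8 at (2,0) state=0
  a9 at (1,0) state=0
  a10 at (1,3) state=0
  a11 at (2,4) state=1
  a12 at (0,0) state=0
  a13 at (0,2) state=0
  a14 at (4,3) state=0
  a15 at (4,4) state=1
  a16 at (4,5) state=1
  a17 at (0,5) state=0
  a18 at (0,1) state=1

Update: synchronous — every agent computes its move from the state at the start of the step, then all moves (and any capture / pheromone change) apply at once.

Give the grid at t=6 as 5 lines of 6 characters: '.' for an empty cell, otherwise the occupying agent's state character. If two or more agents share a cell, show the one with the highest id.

0000.0
0..000
0...0.
..000.
.00000

t=1: a0@(4,2):0 a1@(3,4):0 a2@(3,2):0 a3@(4,1):1 a4@(0,3):0 a5@(3,3):0 a6@(1,4):1 a7@(1,5):0 a8@(2,0):0 a9@(1,0):0 a10@(1,3):1 a11@(2,4):0 a12@(0,0):0 a13@(0,2):0 a14@(4,3):0 a15@(4,4):0 a16@(4,5):0 a17@(0,5):0 a18@(0,1):0
t=2: a0@(4,2):0 a1@(3,4):0 a2@(3,2):0 a3@(4,1):0 a4@(0,3):0 a5@(3,3):0 a6@(1,4):0 a7@(1,5):0 a8@(2,0):0 a9@(1,0):0 a10@(1,3):0 a11@(2,4):0 a12@(0,0):0 a13@(0,2):0 a14@(4,3):0 a15@(4,4):0 a16@(4,5):0 a17@(0,5):0 a18@(0,1):0
t=3: (unchanged — steady state)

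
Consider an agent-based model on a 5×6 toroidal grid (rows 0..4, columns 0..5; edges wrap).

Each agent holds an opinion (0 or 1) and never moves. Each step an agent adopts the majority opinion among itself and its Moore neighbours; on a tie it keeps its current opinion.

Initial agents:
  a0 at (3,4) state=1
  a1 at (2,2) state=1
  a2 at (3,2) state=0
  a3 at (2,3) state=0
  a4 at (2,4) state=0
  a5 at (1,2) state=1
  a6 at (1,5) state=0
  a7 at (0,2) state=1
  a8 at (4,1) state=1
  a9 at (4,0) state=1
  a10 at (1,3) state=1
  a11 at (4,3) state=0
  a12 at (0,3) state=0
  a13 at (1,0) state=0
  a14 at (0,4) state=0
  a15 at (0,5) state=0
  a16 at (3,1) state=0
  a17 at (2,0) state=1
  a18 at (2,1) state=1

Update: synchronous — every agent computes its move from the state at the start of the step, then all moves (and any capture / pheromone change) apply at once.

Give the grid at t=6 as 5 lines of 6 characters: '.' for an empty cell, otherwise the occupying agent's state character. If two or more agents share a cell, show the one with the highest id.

..1000
0.11.0
01110.
.11.0.
11.0..

t=1: a0@(3,4):0 a1@(2,2):1 a2@(3,2):0 a3@(2,3):1 a4@(2,4):0 a5@(1,2):1 a6@(1,5):0 a7@(0,2):1 a8@(4,1):1 a9@(4,0):1 a10@(1,3):1 a11@(4,3):0 a12@(0,3):0 a13@(1,0):0 a14@(0,4):0 a15@(0,5):0 a16@(3,1):1 a17@(2,0):0 a18@(2,1):1
t=2: a0@(3,4):0 a1@(2,2):1 a2@(3,2):1 a3@(2,3):1 a4@(2,4):0 a5@(1,2):1 a6@(1,5):0 a7@(0,2):1 a8@(4,1):1 a9@(4,0):1 a10@(1,3):1 a11@(4,3):0 a12@(0,3):0 a13@(1,0):0 a14@(0,4):0 a15@(0,5):0 a16@(3,1):1 a17@(2,0):0 a18@(2,1):1
t=3: (unchanged — steady state)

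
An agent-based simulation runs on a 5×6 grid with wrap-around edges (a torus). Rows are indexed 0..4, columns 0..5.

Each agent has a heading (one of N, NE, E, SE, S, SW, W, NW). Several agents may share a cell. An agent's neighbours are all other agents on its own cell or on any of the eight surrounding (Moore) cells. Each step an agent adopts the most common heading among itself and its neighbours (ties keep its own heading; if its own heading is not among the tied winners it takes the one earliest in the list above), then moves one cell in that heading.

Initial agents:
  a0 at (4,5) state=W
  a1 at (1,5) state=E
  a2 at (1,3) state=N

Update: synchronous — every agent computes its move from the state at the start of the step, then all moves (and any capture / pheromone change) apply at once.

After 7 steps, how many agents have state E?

t=1: a0@(4,4):W a1@(1,0):E a2@(0,3):N
t=2: a0@(4,3):W a1@(1,1):E a2@(4,3):N
t=3: a0@(4,2):W a1@(1,2):E a2@(3,3):N
t=4: a0@(4,1):W a1@(1,3):E a2@(2,3):N
t=5: a0@(4,0):W a1@(1,4):E a2@(1,3):N
t=6: a0@(4,5):W a1@(1,5):E a2@(0,3):N
t=7: a0@(4,4):W a1@(1,0):E a2@(4,3):N

1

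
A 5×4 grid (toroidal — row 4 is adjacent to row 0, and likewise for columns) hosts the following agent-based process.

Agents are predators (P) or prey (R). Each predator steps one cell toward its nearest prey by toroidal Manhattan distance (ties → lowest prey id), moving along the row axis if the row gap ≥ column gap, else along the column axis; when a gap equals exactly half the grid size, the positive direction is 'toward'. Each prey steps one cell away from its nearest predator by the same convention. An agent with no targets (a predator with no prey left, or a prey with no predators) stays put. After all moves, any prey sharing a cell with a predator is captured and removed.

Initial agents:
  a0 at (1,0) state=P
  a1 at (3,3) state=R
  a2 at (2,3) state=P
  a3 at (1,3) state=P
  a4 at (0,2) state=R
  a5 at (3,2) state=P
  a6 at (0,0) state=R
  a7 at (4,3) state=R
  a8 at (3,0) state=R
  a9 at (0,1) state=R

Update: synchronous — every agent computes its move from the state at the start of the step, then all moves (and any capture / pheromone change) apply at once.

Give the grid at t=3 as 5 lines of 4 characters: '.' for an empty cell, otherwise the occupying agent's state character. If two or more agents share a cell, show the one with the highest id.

t=1: a0@(0,0):P a1@(4,3):R a2@(3,3):P a3@(2,3):P a4@(4,2):R a5@(3,3):P a6@(4,0):R a7@(0,3):R a8@(4,0):R a9@(4,1):R
t=2: a0@(4,0):P a1@(0,3):R a2@(4,3):P a3@(3,3):P a4@(0,2):R a5@(4,3):P a6@(3,0):R a7@(0,2):R a8@(3,0):R a9@(3,1):R
t=3: a0@(3,0):P a1@(1,3):R a2@(0,3):P a3@(3,0):P a4@(1,2):R a5@(0,3):P a6@(2,0):R a7@(1,2):R a8@(2,0):R a9@(2,1):R

...P
..RR
RR..
P...
....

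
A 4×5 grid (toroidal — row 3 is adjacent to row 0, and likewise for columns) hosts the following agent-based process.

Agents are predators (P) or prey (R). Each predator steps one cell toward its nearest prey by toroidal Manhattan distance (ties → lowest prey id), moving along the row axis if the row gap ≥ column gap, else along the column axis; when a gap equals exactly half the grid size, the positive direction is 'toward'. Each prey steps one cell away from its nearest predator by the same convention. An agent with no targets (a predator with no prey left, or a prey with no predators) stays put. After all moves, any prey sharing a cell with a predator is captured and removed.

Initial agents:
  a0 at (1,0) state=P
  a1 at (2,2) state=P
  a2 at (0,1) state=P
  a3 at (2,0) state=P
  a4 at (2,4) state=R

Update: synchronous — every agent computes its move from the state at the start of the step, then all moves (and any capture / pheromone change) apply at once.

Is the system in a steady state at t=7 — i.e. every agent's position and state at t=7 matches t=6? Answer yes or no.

t=1: a0@(2,0):P a1@(2,3):P a2@(1,1):P a3@(2,4):P
t=2: (unchanged — steady state)

yes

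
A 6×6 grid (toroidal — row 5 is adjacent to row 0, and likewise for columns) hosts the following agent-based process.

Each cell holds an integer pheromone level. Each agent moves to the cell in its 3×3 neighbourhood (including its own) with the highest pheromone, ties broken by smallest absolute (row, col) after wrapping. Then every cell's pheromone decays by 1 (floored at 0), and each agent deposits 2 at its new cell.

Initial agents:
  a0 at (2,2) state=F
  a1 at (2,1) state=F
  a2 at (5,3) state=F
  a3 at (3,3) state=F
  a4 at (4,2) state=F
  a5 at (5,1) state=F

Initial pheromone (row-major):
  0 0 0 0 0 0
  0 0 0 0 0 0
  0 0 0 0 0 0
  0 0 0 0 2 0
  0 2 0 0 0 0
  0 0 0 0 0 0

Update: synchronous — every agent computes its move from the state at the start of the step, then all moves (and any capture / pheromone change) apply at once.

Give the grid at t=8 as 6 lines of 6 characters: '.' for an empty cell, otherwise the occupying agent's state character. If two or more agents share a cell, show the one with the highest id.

..F...
F.....
......
....F.
.F....
......

t=1: a0@(1,1) a1@(1,0) a2@(0,2) a3@(3,4) a4@(4,1) a5@(4,1) | pheromone: 0 0 2 0 0 0 / 2 2 0 0 0 0 / 0 0 0 0 0 0 / 0 0 0 0 3 0 / 0 5 0 0 0 0 / 0 0 0 0 0 0
t=2: a0@(0,2) a1@(1,0) a2@(0,2) a3@(3,4) a4@(4,1) a5@(4,1) | pheromone: 0 0 5 0 0 0 / 3 1 0 0 0 0 / 0 0 0 0 0 0 / 0 0 0 0 4 0 / 0 8 0 0 0 0 / 0 0 0 0 0 0
t=3: a0@(0,2) a1@(1,0) a2@(0,2) a3@(3,4) a4@(4,1) a5@(4,1) | pheromone: 0 0 8 0 0 0 / 4 0 0 0 0 0 / 0 0 0 0 0 0 / 0 0 0 0 5 0 / 0 11 0 0 0 0 / 0 0 0 0 0 0
t=4: a0@(0,2) a1@(1,0) a2@(0,2) a3@(3,4) a4@(4,1) a5@(4,1) | pheromone: 0 0 11 0 0 0 / 5 0 0 0 0 0 / 0 0 0 0 0 0 / 0 0 0 0 6 0 / 0 14 0 0 0 0 / 0 0 0 0 0 0
t=5: a0@(0,2) a1@(1,0) a2@(0,2) a3@(3,4) a4@(4,1) a5@(4,1) | pheromone: 0 0 14 0 0 0 / 6 0 0 0 0 0 / 0 0 0 0 0 0 / 0 0 0 0 7 0 / 0 17 0 0 0 0 / 0 0 0 0 0 0
t=6: a0@(0,2) a1@(1,0) a2@(0,2) a3@(3,4) a4@(4,1) a5@(4,1) | pheromone: 0 0 17 0 0 0 / 7 0 0 0 0 0 / 0 0 0 0 0 0 / 0 0 0 0 8 0 / 0 20 0 0 0 0 / 0 0 0 0 0 0
t=7: a0@(0,2) a1@(1,0) a2@(0,2) a3@(3,4) a4@(4,1) a5@(4,1) | pheromone: 0 0 20 0 0 0 / 8 0 0 0 0 0 / 0 0 0 0 0 0 / 0 0 0 0 9 0 / 0 23 0 0 0 0 / 0 0 0 0 0 0
t=8: a0@(0,2) a1@(1,0) a2@(0,2) a3@(3,4) a4@(4,1) a5@(4,1) | pheromone: 0 0 23 0 0 0 / 9 0 0 0 0 0 / 0 0 0 0 0 0 / 0 0 0 0 10 0 / 0 26 0 0 0 0 / 0 0 0 0 0 0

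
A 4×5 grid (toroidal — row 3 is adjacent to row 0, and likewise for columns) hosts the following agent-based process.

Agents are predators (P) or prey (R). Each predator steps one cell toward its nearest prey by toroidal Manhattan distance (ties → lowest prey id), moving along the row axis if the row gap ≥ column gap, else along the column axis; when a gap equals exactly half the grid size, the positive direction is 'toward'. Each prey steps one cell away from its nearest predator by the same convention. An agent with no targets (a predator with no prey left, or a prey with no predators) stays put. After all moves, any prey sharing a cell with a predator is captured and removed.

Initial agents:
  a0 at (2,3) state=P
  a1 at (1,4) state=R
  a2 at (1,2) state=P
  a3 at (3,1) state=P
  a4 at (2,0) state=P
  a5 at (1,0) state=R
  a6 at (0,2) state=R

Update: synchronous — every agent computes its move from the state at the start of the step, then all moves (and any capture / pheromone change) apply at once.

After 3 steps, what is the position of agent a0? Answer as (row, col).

(0, 4)

t=1: a0@(1,3):P a1@(0,4):R a2@(0,2):P a3@(0,1):P a4@(1,0):P a5@(0,0):R a6@(3,2):R
t=2: a0@(0,3):P a1@(3,4):R a2@(3,2):P a3@(0,0):P a4@(0,0):P a5@(0,4):R a6@(2,2):R
t=3: a0@(0,4):P a1@(2,4):R a2@(2,2):P a3@(0,4):P a4@(0,4):P a5@(0,0):R a6@(1,2):R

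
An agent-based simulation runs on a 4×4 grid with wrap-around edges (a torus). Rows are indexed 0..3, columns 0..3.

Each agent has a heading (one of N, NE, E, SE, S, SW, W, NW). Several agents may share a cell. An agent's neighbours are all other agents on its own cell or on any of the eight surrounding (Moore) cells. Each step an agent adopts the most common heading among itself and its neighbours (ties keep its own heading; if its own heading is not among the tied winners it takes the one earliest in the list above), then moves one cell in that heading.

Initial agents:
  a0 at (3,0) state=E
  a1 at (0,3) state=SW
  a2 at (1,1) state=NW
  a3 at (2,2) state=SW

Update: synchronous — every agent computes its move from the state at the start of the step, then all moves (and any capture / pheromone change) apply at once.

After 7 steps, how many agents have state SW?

2

t=1: a0@(3,1):E a1@(1,2):SW a2@(0,0):NW a3@(3,1):SW
t=2: a0@(3,2):E a1@(2,1):SW a2@(3,3):NW a3@(0,0):SW
t=3: a0@(3,3):E a1@(3,0):SW a2@(2,2):NW a3@(1,3):SW
t=4: a0@(3,0):E a1@(0,3):SW a2@(1,1):NW a3@(2,2):SW
t=5: a0@(3,1):E a1@(1,2):SW a2@(0,0):NW a3@(3,1):SW
t=6: a0@(3,2):E a1@(2,1):SW a2@(3,3):NW a3@(0,0):SW
t=7: a0@(3,3):E a1@(3,0):SW a2@(2,2):NW a3@(1,3):SW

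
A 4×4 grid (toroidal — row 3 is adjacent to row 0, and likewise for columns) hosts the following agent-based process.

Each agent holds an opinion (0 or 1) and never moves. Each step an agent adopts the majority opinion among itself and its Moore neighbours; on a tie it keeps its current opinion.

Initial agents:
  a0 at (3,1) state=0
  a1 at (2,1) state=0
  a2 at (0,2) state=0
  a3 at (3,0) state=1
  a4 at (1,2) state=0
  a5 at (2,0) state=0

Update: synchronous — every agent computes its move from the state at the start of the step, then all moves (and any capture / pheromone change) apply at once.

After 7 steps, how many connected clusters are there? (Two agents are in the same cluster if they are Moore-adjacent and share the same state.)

t=1: a0@(3,1):0 a1@(2,1):0 a2@(0,2):0 a3@(3,0):0 a4@(1,2):0 a5@(2,0):0
t=2: (unchanged — steady state)

1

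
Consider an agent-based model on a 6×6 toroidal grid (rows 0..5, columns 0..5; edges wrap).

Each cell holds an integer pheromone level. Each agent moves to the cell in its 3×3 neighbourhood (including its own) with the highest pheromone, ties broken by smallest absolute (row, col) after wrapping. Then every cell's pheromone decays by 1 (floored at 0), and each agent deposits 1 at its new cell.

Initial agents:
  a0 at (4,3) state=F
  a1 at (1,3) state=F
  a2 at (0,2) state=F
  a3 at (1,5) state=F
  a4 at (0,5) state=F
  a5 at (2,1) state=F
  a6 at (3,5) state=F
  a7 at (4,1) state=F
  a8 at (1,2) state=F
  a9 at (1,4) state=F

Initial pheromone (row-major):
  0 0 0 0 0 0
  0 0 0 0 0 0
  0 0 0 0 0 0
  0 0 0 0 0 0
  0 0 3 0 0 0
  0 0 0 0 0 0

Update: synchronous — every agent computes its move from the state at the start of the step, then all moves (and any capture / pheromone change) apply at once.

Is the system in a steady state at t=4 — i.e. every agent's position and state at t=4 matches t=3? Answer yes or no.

t=1: a0@(4,2) a1@(0,2) a2@(0,1) a3@(0,0) a4@(0,0) a5@(1,0) a6@(2,0) a7@(4,2) a8@(0,1) a9@(0,3) | pheromone: 2 2 1 1 0 0 / 1 0 0 0 0 0 / 1 0 0 0 0 0 / 0 0 0 0 0 0 / 0 0 4 0 0 0 / 0 0 0 0 0 0
t=2: a0@(4,2) a1@(0,1) a2@(0,0) a3@(0,0) a4@(0,0) a5@(0,0) a6@(1,0) a7@(4,2) a8@(0,0) a9@(0,2) | pheromone: 6 2 1 0 0 0 / 1 0 0 0 0 0 / 0 0 0 0 0 0 / 0 0 0 0 0 0 / 0 0 5 0 0 0 / 0 0 0 0 0 0
t=3: a0@(4,2) a1@(0,0) a2@(0,0) a3@(0,0) a4@(0,0) a5@(0,0) a6@(0,0) a7@(4,2) a8@(0,0) a9@(0,1) | pheromone: 12 2 0 0 0 0 / 0 0 0 0 0 0 / 0 0 0 0 0 0 / 0 0 0 0 0 0 / 0 0 6 0 0 0 / 0 0 0 0 0 0
t=4: a0@(4,2) a1@(0,0) a2@(0,0) a3@(0,0) a4@(0,0) a5@(0,0) a6@(0,0) a7@(4,2) a8@(0,0) a9@(0,0) | pheromone: 19 1 0 0 0 0 / 0 0 0 0 0 0 / 0 0 0 0 0 0 / 0 0 0 0 0 0 / 0 0 7 0 0 0 / 0 0 0 0 0 0

no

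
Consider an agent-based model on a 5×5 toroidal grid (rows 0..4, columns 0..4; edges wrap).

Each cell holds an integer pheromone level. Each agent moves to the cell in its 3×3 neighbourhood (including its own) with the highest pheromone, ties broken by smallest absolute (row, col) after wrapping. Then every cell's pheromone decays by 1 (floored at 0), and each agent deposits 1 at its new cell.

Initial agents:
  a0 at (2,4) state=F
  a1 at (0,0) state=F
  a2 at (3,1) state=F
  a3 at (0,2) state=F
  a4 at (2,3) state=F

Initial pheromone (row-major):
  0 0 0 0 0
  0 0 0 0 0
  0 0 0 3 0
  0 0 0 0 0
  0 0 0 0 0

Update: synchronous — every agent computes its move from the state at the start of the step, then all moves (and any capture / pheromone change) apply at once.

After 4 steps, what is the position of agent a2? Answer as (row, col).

(2, 0)

t=1: a0@(2,3) a1@(0,0) a2@(2,0) a3@(0,1) a4@(2,3) | pheromone: 1 1 0 0 0 / 0 0 0 0 0 / 1 0 0 4 0 / 0 0 0 0 0 / 0 0 0 0 0
t=2: a0@(2,3) a1@(0,0) a2@(2,0) a3@(0,0) a4@(2,3) | pheromone: 2 0 0 0 0 / 0 0 0 0 0 / 1 0 0 5 0 / 0 0 0 0 0 / 0 0 0 0 0
t=3: a0@(2,3) a1@(0,0) a2@(2,0) a3@(0,0) a4@(2,3) | pheromone: 3 0 0 0 0 / 0 0 0 0 0 / 1 0 0 6 0 / 0 0 0 0 0 / 0 0 0 0 0
t=4: a0@(2,3) a1@(0,0) a2@(2,0) a3@(0,0) a4@(2,3) | pheromone: 4 0 0 0 0 / 0 0 0 0 0 / 1 0 0 7 0 / 0 0 0 0 0 / 0 0 0 0 0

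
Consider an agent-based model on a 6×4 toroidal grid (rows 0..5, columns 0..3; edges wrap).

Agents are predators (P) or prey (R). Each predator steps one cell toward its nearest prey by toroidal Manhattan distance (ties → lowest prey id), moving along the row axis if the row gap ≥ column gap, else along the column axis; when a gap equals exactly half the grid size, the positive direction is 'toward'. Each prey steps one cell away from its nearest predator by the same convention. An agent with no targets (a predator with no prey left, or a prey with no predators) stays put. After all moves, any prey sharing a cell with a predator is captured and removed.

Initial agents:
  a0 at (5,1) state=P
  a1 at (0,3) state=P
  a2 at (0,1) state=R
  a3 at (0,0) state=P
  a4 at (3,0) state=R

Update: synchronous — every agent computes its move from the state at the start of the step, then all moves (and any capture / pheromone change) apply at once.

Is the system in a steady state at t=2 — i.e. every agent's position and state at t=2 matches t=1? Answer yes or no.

no

t=1: a0@(0,1):P a1@(0,0):P a2@(1,1):R a3@(0,1):P a4@(2,0):R
t=2: a0@(1,1):P a1@(1,0):P a2@(2,1):R a3@(1,1):P a4@(3,0):R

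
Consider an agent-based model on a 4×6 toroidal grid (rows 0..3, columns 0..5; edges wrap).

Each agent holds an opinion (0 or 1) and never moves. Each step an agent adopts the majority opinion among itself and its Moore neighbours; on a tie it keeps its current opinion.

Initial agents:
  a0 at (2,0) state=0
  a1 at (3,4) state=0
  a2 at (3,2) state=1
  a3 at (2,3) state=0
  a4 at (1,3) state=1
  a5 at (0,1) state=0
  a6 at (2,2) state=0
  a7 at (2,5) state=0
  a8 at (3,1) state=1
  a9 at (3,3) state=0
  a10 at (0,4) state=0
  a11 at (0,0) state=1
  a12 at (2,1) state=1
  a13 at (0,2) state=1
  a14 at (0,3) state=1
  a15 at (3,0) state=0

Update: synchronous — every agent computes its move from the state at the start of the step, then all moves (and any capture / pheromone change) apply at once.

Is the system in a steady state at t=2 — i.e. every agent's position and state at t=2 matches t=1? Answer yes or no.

no

t=1: a0@(2,0):0 a1@(3,4):0 a2@(3,2):1 a3@(2,3):0 a4@(1,3):1 a5@(0,1):1 a6@(2,2):1 a7@(2,5):0 a8@(3,1):1 a9@(3,3):0 a10@(0,4):0 a11@(0,0):1 a12@(2,1):1 a13@(0,2):1 a14@(0,3):1 a15@(3,0):0
t=2: a0@(2,0):0 a1@(3,4):0 a2@(3,2):1 a3@(2,3):0 a4@(1,3):1 a5@(0,1):1 a6@(2,2):1 a7@(2,5):0 a8@(3,1):1 a9@(3,3):0 a10@(0,4):0 a11@(0,0):1 a12@(2,1):1 a13@(0,2):1 a14@(0,3):1 a15@(3,0):1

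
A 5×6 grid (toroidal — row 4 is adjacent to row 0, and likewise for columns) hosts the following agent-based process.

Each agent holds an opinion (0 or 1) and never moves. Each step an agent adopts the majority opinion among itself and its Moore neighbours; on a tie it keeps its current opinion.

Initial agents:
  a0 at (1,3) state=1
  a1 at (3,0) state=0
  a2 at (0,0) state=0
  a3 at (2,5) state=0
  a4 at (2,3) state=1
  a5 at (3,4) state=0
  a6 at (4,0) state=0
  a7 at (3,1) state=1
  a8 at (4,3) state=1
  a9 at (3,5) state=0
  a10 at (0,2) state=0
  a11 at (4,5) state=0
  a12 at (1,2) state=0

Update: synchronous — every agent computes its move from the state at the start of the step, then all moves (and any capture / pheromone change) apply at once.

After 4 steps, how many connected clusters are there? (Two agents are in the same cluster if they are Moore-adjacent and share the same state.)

t=1: a0@(1,3):1 a1@(3,0):0 a2@(0,0):0 a3@(2,5):0 a4@(2,3):1 a5@(3,4):0 a6@(4,0):0 a7@(3,1):0 a8@(4,3):0 a9@(3,5):0 a10@(0,2):0 a11@(4,5):0 a12@(1,2):0
t=2: (unchanged — steady state)

2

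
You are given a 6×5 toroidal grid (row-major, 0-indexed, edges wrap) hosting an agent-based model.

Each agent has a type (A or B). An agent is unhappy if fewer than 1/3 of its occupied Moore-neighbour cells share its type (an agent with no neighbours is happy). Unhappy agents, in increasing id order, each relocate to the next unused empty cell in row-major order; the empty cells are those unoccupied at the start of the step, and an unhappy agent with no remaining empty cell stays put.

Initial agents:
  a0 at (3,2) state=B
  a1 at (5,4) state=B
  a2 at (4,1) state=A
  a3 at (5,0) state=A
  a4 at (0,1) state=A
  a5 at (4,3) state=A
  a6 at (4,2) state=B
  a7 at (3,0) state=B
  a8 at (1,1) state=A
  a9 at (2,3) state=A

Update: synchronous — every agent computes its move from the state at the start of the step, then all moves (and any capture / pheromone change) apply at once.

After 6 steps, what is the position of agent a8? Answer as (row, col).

(1, 1)

t=1: a0@(0,0):B a1@(0,2):B a2@(0,3):A a3@(5,0):A a4@(0,1):A a5@(0,4):A a6@(4,2):B a7@(1,0):B a8@(1,1):A a9@(1,2):A
t=2: a0@(1,3):B a1@(1,4):B a2@(0,3):A a3@(5,0):A a4@(0,1):A a5@(0,4):A a6@(4,2):B a7@(2,0):B a8@(1,1):A a9@(1,2):A
t=3: a0@(0,0):B a1@(1,4):B a2@(0,3):A a3@(5,0):A a4@(0,1):A a5@(0,4):A a6@(4,2):B a7@(2,0):B a8@(1,1):A a9@(1,2):A
t=4: a0@(0,2):B a1@(1,4):B a2@(0,3):A a3@(5,0):A a4@(0,1):A a5@(0,4):A a6@(4,2):B a7@(2,0):B a8@(1,1):A a9@(1,2):A
t=5: a0@(0,0):B a1@(1,4):B a2@(0,3):A a3@(5,0):A a4@(0,1):A a5@(0,4):A a6@(4,2):B a7@(2,0):B a8@(1,1):A a9@(1,2):A
t=6: a0@(0,2):B a1@(1,4):B a2@(0,3):A a3@(5,0):A a4@(0,1):A a5@(0,4):A a6@(4,2):B a7@(2,0):B a8@(1,1):A a9@(1,2):A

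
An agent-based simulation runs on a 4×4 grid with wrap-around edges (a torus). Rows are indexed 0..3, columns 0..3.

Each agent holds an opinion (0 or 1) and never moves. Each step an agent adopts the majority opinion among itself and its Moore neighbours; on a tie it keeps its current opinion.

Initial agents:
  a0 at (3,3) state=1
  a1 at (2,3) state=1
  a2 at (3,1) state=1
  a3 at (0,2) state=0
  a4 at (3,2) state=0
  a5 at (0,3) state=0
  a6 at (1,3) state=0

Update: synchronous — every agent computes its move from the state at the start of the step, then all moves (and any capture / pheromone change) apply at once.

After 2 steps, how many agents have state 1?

t=1: a0@(3,3):0 a1@(2,3):1 a2@(3,1):0 a3@(0,2):0 a4@(3,2):0 a5@(0,3):0 a6@(1,3):0
t=2: a0@(3,3):0 a1@(2,3):0 a2@(3,1):0 a3@(0,2):0 a4@(3,2):0 a5@(0,3):0 a6@(1,3):0

0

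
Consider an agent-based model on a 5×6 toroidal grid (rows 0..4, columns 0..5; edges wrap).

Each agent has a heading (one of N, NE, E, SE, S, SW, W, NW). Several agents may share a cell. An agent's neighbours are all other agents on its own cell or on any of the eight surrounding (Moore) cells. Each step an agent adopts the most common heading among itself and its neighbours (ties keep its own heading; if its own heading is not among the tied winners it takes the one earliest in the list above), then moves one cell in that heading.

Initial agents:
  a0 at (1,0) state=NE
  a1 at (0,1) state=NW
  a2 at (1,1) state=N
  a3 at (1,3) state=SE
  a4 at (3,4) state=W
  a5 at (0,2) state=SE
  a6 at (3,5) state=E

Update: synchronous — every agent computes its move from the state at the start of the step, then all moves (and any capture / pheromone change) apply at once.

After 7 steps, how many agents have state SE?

t=1: a0@(0,1):NE a1@(4,0):NW a2@(0,1):N a3@(2,4):SE a4@(3,3):W a5@(1,3):SE a6@(3,0):E
t=2: a0@(4,2):NE a1@(3,5):NW a2@(4,1):N a3@(3,5):SE a4@(3,2):W a5@(2,4):SE a6@(3,1):E
t=3: a0@(3,3):NE a1@(4,0):SE a2@(3,1):N a3@(4,0):SE a4@(3,1):W a5@(3,5):SE a6@(3,2):E
t=4: a0@(2,4):NE a1@(0,1):SE a2@(4,2):SE a3@(0,1):SE a4@(4,2):SE a5@(4,0):SE a6@(3,3):E
t=5: a0@(1,5):NE a1@(1,2):SE a2@(0,3):SE a3@(1,2):SE a4@(0,3):SE a5@(0,1):SE a6@(4,4):SE
t=6: a0@(0,0):NE a1@(2,3):SE a2@(1,4):SE a3@(2,3):SE a4@(1,4):SE a5@(1,2):SE a6@(0,5):SE
t=7: a0@(4,1):NE a1@(3,4):SE a2@(2,5):SE a3@(3,4):SE a4@(2,5):SE a5@(2,3):SE a6@(1,0):SE

6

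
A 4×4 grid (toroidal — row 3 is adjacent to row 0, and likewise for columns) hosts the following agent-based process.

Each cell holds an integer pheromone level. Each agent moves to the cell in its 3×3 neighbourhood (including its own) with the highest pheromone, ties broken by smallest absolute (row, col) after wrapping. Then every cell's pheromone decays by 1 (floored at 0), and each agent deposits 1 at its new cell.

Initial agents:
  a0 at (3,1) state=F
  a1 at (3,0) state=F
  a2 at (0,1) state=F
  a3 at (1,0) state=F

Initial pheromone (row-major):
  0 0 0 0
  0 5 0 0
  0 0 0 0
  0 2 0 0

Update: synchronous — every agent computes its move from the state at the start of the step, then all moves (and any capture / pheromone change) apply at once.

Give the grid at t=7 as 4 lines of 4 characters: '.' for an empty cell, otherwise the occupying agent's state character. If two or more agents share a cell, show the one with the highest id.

t=1: a0@(3,1) a1@(3,1) a2@(1,1) a3@(1,1) | pheromone: 0 0 0 0 / 0 6 0 0 / 0 0 0 0 / 0 3 0 0
t=2: a0@(3,1) a1@(3,1) a2@(1,1) a3@(1,1) | pheromone: 0 0 0 0 / 0 7 0 0 / 0 0 0 0 / 0 4 0 0
t=3: a0@(3,1) a1@(3,1) a2@(1,1) a3@(1,1) | pheromone: 0 0 0 0 / 0 8 0 0 / 0 0 0 0 / 0 5 0 0
t=4: a0@(3,1) a1@(3,1) a2@(1,1) a3@(1,1) | pheromone: 0 0 0 0 / 0 9 0 0 / 0 0 0 0 / 0 6 0 0
t=5: a0@(3,1) a1@(3,1) a2@(1,1) a3@(1,1) | pheromone: 0 0 0 0 / 0 10 0 0 / 0 0 0 0 / 0 7 0 0
t=6: a0@(3,1) a1@(3,1) a2@(1,1) a3@(1,1) | pheromone: 0 0 0 0 / 0 11 0 0 / 0 0 0 0 / 0 8 0 0
t=7: a0@(3,1) a1@(3,1) a2@(1,1) a3@(1,1) | pheromone: 0 0 0 0 / 0 12 0 0 / 0 0 0 0 / 0 9 0 0

....
.F..
....
.F..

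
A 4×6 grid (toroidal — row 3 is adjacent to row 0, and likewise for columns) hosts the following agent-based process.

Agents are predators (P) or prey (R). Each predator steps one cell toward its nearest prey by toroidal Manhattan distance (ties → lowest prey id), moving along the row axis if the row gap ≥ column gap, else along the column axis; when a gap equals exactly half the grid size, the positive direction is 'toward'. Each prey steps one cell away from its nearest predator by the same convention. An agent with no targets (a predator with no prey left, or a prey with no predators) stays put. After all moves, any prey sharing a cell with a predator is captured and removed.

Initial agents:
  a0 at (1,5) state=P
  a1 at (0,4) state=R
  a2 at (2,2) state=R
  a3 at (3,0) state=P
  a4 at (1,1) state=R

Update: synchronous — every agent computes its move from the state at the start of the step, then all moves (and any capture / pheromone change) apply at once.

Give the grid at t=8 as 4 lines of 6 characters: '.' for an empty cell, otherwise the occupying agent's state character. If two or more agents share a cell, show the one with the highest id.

..R...
......
..R...
...RPP

t=1: a0@(0,5):P a1@(3,4):R a2@(2,3):R a3@(3,5):P a4@(1,2):R
t=2: a0@(3,5):P a1@(3,3):R a2@(2,2):R a3@(3,4):P a4@(1,1):R
t=3: a0@(3,4):P a1@(3,2):R a2@(2,1):R a3@(3,3):P a4@(0,1):R
t=4: a0@(3,3):P a1@(3,1):R a2@(2,0):R a3@(3,2):P a4@(0,0):R
t=5: a0@(3,2):P a1@(3,0):R a2@(2,5):R a3@(3,1):P a4@(0,5):R
t=6: a0@(3,1):P a1@(3,5):R a2@(2,4):R a3@(3,0):P a4@(0,4):R
t=7: a0@(3,0):P a1@(3,4):R a2@(2,3):R a3@(3,5):P a4@(0,3):R
t=8: a0@(3,5):P a1@(3,3):R a2@(2,2):R a3@(3,4):P a4@(0,2):R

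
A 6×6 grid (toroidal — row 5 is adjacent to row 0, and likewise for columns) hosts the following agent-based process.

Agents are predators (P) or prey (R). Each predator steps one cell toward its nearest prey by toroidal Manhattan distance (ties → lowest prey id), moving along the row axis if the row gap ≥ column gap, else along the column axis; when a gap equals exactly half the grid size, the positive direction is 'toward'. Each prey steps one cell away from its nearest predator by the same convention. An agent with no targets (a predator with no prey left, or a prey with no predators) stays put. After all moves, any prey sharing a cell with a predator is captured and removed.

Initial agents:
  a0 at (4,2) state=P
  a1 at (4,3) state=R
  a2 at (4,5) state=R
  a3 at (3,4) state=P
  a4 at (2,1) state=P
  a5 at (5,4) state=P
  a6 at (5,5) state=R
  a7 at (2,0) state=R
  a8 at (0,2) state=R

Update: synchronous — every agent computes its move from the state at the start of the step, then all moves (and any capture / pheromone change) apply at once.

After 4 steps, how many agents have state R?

t=1: a0@(4,3):P a3@(4,4):P a4@(2,0):P a5@(5,5):P a6@(5,0):R a7@(2,5):R a8@(1,2):R
t=2: a0@(4,4):P a3@(4,5):P a4@(2,5):P a5@(5,0):P a6@(5,1):R a7@(2,4):R a8@(1,3):R
t=3: a0@(3,4):P a3@(4,0):P a4@(2,4):P a5@(5,1):P a6@(5,2):R a7@(2,3):R a8@(1,2):R
t=4: a0@(2,4):P a3@(4,1):P a4@(2,3):P a5@(5,2):P a6@(5,3):R a7@(2,2):R a8@(1,1):R

3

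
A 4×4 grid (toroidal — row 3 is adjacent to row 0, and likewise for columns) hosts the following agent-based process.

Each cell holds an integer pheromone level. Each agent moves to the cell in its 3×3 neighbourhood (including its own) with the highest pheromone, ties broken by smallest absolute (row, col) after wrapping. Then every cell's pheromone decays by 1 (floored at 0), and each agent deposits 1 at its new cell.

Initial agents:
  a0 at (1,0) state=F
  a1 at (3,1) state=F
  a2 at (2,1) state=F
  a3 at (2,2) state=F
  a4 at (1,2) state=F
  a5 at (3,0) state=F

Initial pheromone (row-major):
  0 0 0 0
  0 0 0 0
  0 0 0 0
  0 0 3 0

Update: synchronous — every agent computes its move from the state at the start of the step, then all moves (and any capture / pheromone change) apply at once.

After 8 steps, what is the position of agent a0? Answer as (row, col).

t=1: a0@(0,0) a1@(3,2) a2@(3,2) a3@(3,2) a4@(0,1) a5@(0,0) | pheromone: 2 1 0 0 / 0 0 0 0 / 0 0 0 0 / 0 0 5 0
t=2: a0@(0,0) a1@(3,2) a2@(3,2) a3@(3,2) a4@(3,2) a5@(0,0) | pheromone: 3 0 0 0 / 0 0 0 0 / 0 0 0 0 / 0 0 8 0
t=3: a0@(0,0) a1@(3,2) a2@(3,2) a3@(3,2) a4@(3,2) a5@(0,0) | pheromone: 4 0 0 0 / 0 0 0 0 / 0 0 0 0 / 0 0 11 0
t=4: a0@(0,0) a1@(3,2) a2@(3,2) a3@(3,2) a4@(3,2) a5@(0,0) | pheromone: 5 0 0 0 / 0 0 0 0 / 0 0 0 0 / 0 0 14 0
t=5: a0@(0,0) a1@(3,2) a2@(3,2) a3@(3,2) a4@(3,2) a5@(0,0) | pheromone: 6 0 0 0 / 0 0 0 0 / 0 0 0 0 / 0 0 17 0
t=6: a0@(0,0) a1@(3,2) a2@(3,2) a3@(3,2) a4@(3,2) a5@(0,0) | pheromone: 7 0 0 0 / 0 0 0 0 / 0 0 0 0 / 0 0 20 0
t=7: a0@(0,0) a1@(3,2) a2@(3,2) a3@(3,2) a4@(3,2) a5@(0,0) | pheromone: 8 0 0 0 / 0 0 0 0 / 0 0 0 0 / 0 0 23 0
t=8: a0@(0,0) a1@(3,2) a2@(3,2) a3@(3,2) a4@(3,2) a5@(0,0) | pheromone: 9 0 0 0 / 0 0 0 0 / 0 0 0 0 / 0 0 26 0

(0, 0)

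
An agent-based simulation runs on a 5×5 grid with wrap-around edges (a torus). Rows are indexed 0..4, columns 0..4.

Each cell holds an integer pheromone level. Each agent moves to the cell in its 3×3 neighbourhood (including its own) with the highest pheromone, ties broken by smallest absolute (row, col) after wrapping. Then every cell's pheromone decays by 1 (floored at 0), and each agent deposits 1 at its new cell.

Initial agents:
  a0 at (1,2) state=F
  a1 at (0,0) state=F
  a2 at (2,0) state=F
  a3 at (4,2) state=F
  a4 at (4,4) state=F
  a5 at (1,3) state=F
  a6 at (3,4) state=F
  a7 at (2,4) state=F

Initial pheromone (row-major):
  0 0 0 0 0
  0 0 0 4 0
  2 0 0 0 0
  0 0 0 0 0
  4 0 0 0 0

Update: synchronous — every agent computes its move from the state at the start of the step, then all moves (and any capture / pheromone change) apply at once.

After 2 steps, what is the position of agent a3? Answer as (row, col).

t=1: a0@(1,3) a1@(4,0) a2@(2,0) a3@(0,1) a4@(4,0) a5@(1,3) a6@(4,0) a7@(1,3) | pheromone: 0 1 0 0 0 / 0 0 0 6 0 / 2 0 0 0 0 / 0 0 0 0 0 / 6 0 0 0 0
t=2: a0@(1,3) a1@(4,0) a2@(2,0) a3@(4,0) a4@(4,0) a5@(1,3) a6@(4,0) a7@(1,3) | pheromone: 0 0 0 0 0 / 0 0 0 8 0 / 2 0 0 0 0 / 0 0 0 0 0 / 9 0 0 0 0

(4, 0)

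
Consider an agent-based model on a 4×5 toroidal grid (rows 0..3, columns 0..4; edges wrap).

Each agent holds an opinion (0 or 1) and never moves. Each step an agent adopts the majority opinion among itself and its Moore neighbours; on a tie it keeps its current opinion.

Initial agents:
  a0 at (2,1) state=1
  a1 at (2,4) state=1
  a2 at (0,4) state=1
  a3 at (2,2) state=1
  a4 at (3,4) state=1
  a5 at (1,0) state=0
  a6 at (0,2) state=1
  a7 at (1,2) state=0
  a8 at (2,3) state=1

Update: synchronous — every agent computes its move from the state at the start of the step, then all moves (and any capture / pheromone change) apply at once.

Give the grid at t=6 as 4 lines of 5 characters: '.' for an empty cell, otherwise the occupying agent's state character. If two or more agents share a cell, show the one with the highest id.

t=1: a0@(2,1):1 a1@(2,4):1 a2@(0,4):1 a3@(2,2):1 a4@(3,4):1 a5@(1,0):1 a6@(0,2):1 a7@(1,2):1 a8@(2,3):1
t=2: (unchanged — steady state)

..1.1
1.1..
.1111
....1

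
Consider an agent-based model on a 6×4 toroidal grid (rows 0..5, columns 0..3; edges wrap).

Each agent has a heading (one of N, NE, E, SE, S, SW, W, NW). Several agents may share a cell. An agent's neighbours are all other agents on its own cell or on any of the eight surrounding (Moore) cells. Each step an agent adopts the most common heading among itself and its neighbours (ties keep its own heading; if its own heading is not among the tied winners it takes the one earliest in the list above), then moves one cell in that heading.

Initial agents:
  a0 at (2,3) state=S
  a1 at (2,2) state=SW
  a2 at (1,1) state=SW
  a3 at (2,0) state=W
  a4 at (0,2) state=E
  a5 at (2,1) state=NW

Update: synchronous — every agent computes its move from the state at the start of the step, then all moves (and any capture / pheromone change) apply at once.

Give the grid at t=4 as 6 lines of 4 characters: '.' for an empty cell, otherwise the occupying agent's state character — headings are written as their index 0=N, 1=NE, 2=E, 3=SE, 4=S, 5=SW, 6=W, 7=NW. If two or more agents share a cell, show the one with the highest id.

555.
5...
....
....
....
55..

t=1: a0@(3,3):S a1@(3,1):SW a2@(2,0):SW a3@(2,3):W a4@(0,3):E a5@(3,0):SW
t=2: a0@(4,2):SW a1@(4,0):SW a2@(3,3):SW a3@(3,2):SW a4@(0,0):E a5@(4,3):SW
t=3: a0@(5,1):SW a1@(5,3):SW a2@(4,2):SW a3@(4,1):SW a4@(0,1):E a5@(5,2):SW
t=4: a0@(0,0):SW a1@(0,2):SW a2@(5,1):SW a3@(5,0):SW a4@(1,0):SW a5@(0,1):SW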